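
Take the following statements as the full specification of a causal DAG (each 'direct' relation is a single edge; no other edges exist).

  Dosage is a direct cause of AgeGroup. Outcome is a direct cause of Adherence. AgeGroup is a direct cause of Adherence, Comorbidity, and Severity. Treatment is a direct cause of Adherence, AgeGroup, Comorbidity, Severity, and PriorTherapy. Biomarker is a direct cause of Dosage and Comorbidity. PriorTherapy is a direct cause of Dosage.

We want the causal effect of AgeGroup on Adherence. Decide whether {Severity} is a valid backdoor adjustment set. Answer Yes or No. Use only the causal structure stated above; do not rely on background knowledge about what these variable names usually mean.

No

Backdoor paths from AgeGroup to Adherence (paths whose first edge points into AgeGroup):
  P1: AgeGroup <- Treatment -> Adherence
  P2: AgeGroup <- Dosage <- Biomarker -> Comorbidity <- Treatment -> Adherence
  P3: AgeGroup <- Dosage <- PriorTherapy <- Treatment -> Adherence
Condition 1 (no descendant of AgeGroup in the set): FAILS — Severity is a descendant of AgeGroup.
Condition 2 (every backdoor path blocked by {Severity}):
  P1: open — no interior node is in the conditioning set.
  P2: blocked at collider Comorbidity (neither it nor any descendant is in the conditioning set).
  P3: open — no interior node is in the conditioning set.
{Severity} does not satisfy the backdoor criterion.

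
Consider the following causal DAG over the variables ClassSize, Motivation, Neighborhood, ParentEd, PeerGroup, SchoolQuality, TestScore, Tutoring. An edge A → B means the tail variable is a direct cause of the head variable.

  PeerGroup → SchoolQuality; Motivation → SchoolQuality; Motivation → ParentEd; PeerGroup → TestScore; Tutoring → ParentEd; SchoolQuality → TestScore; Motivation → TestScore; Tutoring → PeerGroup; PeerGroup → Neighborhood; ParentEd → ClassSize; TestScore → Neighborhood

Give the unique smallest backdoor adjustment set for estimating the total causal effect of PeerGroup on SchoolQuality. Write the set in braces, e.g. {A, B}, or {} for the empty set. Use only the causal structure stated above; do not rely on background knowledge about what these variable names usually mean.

{}

Variables eligible for adjustment (non-descendants of PeerGroup, excluding PeerGroup and SchoolQuality): {ClassSize, Motivation, ParentEd, Tutoring}.
Backdoor paths from PeerGroup to SchoolQuality:
  P1: PeerGroup <- Tutoring -> ParentEd <- Motivation -> SchoolQuality
  P2: PeerGroup <- Tutoring -> ParentEd <- Motivation -> TestScore <- SchoolQuality
Each backdoor path contains an unconditioned collider, so every path is already blocked with the empty conditioning set:
  P1: blocked at collider ParentEd (neither it nor any descendant is in the conditioning set).
  P2: blocked at collider ParentEd (neither it nor any descendant is in the conditioning set).
The empty set is therefore the unique smallest valid set.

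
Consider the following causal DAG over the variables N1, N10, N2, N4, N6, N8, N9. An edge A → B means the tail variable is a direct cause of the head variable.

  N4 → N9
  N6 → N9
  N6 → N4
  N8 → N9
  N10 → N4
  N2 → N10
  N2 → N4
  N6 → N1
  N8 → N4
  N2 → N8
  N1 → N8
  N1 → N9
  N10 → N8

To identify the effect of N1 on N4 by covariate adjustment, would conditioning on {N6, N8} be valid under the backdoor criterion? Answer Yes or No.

Backdoor paths from N1 to N4 (paths whose first edge points into N1):
  P1: N1 <- N6 -> N4
  P2: N1 <- N6 -> N9 <- N8 <- N2 -> N10 -> N4
  P3: N1 <- N6 -> N9 <- N8 <- N2 -> N4
  P4: N1 <- N6 -> N9 <- N8 <- N10 <- N2 -> N4
  P5: N1 <- N6 -> N9 <- N8 <- N10 -> N4
  P6: N1 <- N6 -> N9 <- N8 -> N4
  P7: N1 <- N6 -> N9 <- N4
Condition 1 (no descendant of N1 in the set): FAILS — N8 is a descendant of N1.
Condition 2 (every backdoor path blocked by {N6, N8}):
  P1: blocked at fork node N6 ∈ conditioning set.
  P2: blocked at fork node N6 ∈ conditioning set.
  P3: blocked at fork node N6 ∈ conditioning set.
  P4: blocked at fork node N6 ∈ conditioning set.
  P5: blocked at fork node N6 ∈ conditioning set.
  P6: blocked at fork node N6 ∈ conditioning set.
  P7: blocked at fork node N6 ∈ conditioning set.
{N6, N8} does not satisfy the backdoor criterion.

No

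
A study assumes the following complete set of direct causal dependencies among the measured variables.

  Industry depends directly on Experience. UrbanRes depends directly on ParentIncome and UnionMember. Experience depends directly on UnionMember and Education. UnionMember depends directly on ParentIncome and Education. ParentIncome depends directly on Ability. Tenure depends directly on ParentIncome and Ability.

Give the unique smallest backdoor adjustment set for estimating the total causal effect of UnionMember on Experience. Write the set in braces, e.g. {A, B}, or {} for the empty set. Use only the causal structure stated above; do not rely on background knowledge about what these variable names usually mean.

Variables eligible for adjustment (non-descendants of UnionMember, excluding UnionMember and Experience): {Ability, Education, ParentIncome, Tenure}.
Backdoor paths from UnionMember to Experience:
  P1: UnionMember <- Education -> Experience
The empty set is not sufficient: P1 (UnionMember <- Education -> Experience) has no collider blocking it and no conditioned non-collider, so it is open.
Try {Education}:
  P1: blocked at fork node Education ∈ conditioning set.
{Education} contains no descendant of UnionMember and blocks every backdoor path.
No other singleton works — e.g. {Ability} leaves P1 open — so {Education} is the unique smallest valid adjustment set.

{Education}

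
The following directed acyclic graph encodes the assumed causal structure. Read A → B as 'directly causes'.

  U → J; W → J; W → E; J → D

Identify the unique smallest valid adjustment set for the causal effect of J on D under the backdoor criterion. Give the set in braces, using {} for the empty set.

{}

Variables eligible for adjustment (non-descendants of J, excluding J and D): {E, U, W}.
Backdoor paths from J to D:
  (none)
With no backdoor paths the empty set already satisfies the criterion, and it is trivially minimal.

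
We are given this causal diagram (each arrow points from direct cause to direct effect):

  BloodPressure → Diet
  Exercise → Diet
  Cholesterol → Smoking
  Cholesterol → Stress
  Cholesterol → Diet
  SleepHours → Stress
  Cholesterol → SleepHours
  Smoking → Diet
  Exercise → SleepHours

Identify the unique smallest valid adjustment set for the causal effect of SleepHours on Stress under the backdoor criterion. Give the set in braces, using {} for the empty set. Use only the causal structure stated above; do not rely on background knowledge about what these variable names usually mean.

Variables eligible for adjustment (non-descendants of SleepHours, excluding SleepHours and Stress): {BloodPressure, Cholesterol, Diet, Exercise, Smoking}.
Backdoor paths from SleepHours to Stress:
  P1: SleepHours <- Cholesterol -> Stress
  P2: SleepHours <- Exercise -> Diet <- Cholesterol -> Stress
  P3: SleepHours <- Exercise -> Diet <- Smoking <- Cholesterol -> Stress
The empty set is not sufficient: P1 (SleepHours <- Cholesterol -> Stress) has no collider blocking it and no conditioned non-collider, so it is open.
Try {Cholesterol}:
  P1: blocked at fork node Cholesterol ∈ conditioning set.
  P2: blocked at collider Diet (neither it nor any descendant is in the conditioning set).
  P3: blocked at collider Diet (neither it nor any descendant is in the conditioning set).
{Cholesterol} contains no descendant of SleepHours and blocks every backdoor path.
No other singleton works — e.g. {BloodPressure} leaves P1 open — so {Cholesterol} is the unique smallest valid adjustment set.

{Cholesterol}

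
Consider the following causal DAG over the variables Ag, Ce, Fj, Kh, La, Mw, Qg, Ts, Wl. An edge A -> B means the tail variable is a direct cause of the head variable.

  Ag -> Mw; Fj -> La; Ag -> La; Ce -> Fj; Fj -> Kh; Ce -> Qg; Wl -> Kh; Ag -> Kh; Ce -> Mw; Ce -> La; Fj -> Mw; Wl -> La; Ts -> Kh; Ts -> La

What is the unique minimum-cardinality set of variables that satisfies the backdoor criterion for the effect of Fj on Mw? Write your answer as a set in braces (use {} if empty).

{Ce}

Variables eligible for adjustment (non-descendants of Fj, excluding Fj and Mw): {Ag, Ce, Qg, Ts, Wl}.
Backdoor paths from Fj to Mw:
  P1: Fj <- Ce -> Mw
  P2: Fj <- Ce -> La <- Wl -> Kh <- Ag -> Mw
  P3: Fj <- Ce -> La <- Ag -> Mw
  P4: Fj <- Ce -> La <- Ts -> Kh <- Ag -> Mw
The empty set is not sufficient: P1 (Fj <- Ce -> Mw) has no collider blocking it and no conditioned non-collider, so it is open.
Try {Ce}:
  P1: blocked at fork node Ce ∈ conditioning set.
  P2: blocked at fork node Ce ∈ conditioning set.
  P3: blocked at fork node Ce ∈ conditioning set.
  P4: blocked at fork node Ce ∈ conditioning set.
{Ce} contains no descendant of Fj and blocks every backdoor path.
No other singleton works — e.g. {Wl} leaves P1 open — so {Ce} is the unique smallest valid adjustment set.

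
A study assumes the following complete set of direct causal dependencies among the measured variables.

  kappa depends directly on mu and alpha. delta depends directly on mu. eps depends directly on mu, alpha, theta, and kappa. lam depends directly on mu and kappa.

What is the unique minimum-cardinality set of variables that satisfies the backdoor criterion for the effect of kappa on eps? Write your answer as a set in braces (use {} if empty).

{alpha, mu}

Variables eligible for adjustment (non-descendants of kappa, excluding kappa and eps): {alpha, delta, mu, theta}.
Backdoor paths from kappa to eps:
  P1: kappa <- alpha -> eps
  P2: kappa <- mu -> eps
The empty set is not sufficient: P1 (kappa <- alpha -> eps) has no collider blocking it and no conditioned non-collider, so it is open.
Try {alpha, mu}:
  P1: blocked at fork node alpha ∈ conditioning set.
  P2: blocked at fork node mu ∈ conditioning set.
{alpha, mu} contains no descendant of kappa and blocks every backdoor path.
Every element of {alpha, mu} is needed (dropping alpha leaves P1 open; dropping mu leaves P2 open), so no proper subset is valid.
Among all size-2 subsets of the eligible variables, only {alpha, mu} blocks every backdoor path, so it is the unique smallest valid adjustment set.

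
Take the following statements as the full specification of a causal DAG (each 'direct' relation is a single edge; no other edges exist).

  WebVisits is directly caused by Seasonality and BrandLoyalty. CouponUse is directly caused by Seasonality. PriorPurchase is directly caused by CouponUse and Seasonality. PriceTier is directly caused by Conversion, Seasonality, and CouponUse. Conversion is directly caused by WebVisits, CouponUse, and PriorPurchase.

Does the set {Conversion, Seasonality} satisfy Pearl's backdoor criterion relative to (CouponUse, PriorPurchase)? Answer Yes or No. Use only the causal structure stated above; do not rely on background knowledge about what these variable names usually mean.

Backdoor paths from CouponUse to PriorPurchase (paths whose first edge points into CouponUse):
  P1: CouponUse <- Seasonality -> WebVisits -> Conversion <- PriorPurchase
  P2: CouponUse <- Seasonality -> PriorPurchase
  P3: CouponUse <- Seasonality -> PriceTier <- Conversion <- PriorPurchase
Condition 1 (no descendant of CouponUse in the set): FAILS — Conversion is a descendant of CouponUse.
Condition 2 (every backdoor path blocked by {Conversion, Seasonality}):
  P1: blocked at fork node Seasonality ∈ conditioning set.
  P2: blocked at fork node Seasonality ∈ conditioning set.
  P3: blocked at fork node Seasonality ∈ conditioning set.
{Conversion, Seasonality} does not satisfy the backdoor criterion.

No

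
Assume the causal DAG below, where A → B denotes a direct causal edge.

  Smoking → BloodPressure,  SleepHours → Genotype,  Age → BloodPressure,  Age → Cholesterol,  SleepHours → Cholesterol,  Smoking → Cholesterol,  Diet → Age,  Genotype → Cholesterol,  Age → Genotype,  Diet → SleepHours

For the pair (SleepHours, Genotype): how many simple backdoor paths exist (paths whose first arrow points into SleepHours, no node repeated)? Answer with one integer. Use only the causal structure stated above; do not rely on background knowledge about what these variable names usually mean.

3

A backdoor path from SleepHours to Genotype is any simple undirected path whose first edge points into SleepHours (i.e. leaves SleepHours via a parent).
Parents of SleepHours: {Diet}.
Enumerating:
  P1: SleepHours <- Diet -> Age -> Genotype
  P2: SleepHours <- Diet -> Age -> BloodPressure <- Smoking -> Cholesterol <- Genotype
  P3: SleepHours <- Diet -> Age -> Cholesterol <- Genotype
That exhausts the simple backdoor paths. Count: 3.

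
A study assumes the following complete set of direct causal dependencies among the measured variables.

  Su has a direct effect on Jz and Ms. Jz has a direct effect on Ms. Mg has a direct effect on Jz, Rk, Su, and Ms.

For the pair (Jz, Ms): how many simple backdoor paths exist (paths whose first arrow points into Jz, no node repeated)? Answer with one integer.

4

A backdoor path from Jz to Ms is any simple undirected path whose first edge points into Jz (i.e. leaves Jz via a parent).
Parents of Jz: {Mg, Su}.
Enumerating:
  P1: Jz <- Mg -> Su -> Ms
  P2: Jz <- Mg -> Ms
  P3: Jz <- Su <- Mg -> Ms
  P4: Jz <- Su -> Ms
That exhausts the simple backdoor paths. Count: 4.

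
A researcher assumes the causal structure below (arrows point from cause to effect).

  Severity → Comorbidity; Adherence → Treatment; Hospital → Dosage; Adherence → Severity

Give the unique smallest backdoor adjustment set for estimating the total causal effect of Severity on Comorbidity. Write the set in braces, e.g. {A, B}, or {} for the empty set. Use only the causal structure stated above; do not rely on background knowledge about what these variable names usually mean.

{}

Variables eligible for adjustment (non-descendants of Severity, excluding Severity and Comorbidity): {Adherence, Dosage, Hospital, Treatment}.
Backdoor paths from Severity to Comorbidity:
  (none)
With no backdoor paths the empty set already satisfies the criterion, and it is trivially minimal.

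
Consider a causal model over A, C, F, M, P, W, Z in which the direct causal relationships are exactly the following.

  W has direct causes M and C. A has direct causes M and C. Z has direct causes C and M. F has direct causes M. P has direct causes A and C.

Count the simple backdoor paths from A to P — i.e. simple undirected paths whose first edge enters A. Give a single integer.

3

A backdoor path from A to P is any simple undirected path whose first edge points into A (i.e. leaves A via a parent).
Parents of A: {C, M}.
Enumerating:
  P1: A <- C -> P
  P2: A <- M -> W <- C -> P
  P3: A <- M -> Z <- C -> P
That exhausts the simple backdoor paths. Count: 3.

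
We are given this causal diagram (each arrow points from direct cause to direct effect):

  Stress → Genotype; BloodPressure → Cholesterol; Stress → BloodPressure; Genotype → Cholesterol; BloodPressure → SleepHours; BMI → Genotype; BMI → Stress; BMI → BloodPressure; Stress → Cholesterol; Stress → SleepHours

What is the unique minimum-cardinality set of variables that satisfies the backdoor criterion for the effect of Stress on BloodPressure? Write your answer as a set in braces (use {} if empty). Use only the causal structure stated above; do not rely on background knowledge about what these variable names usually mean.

{BMI}

Variables eligible for adjustment (non-descendants of Stress, excluding Stress and BloodPressure): {BMI}.
Backdoor paths from Stress to BloodPressure:
  P1: Stress <- BMI -> BloodPressure
  P2: Stress <- BMI -> Genotype -> Cholesterol <- BloodPressure
The empty set is not sufficient: P1 (Stress <- BMI -> BloodPressure) has no collider blocking it and no conditioned non-collider, so it is open.
Try {BMI}:
  P1: blocked at fork node BMI ∈ conditioning set.
  P2: blocked at fork node BMI ∈ conditioning set.
{BMI} contains no descendant of Stress and blocks every backdoor path.
{BMI} is the unique smallest valid adjustment set.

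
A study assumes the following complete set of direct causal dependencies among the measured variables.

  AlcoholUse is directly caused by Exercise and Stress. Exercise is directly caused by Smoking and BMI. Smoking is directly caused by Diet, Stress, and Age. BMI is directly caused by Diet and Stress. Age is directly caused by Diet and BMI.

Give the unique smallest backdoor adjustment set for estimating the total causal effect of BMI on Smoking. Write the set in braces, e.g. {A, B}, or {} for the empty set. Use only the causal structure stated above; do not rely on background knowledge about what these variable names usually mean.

{Diet, Stress}

Variables eligible for adjustment (non-descendants of BMI, excluding BMI and Smoking): {Diet, Stress}.
Backdoor paths from BMI to Smoking:
  P1: BMI <- Diet -> Age -> Smoking
  P2: BMI <- Diet -> Smoking
  P3: BMI <- Stress -> Smoking
  P4: BMI <- Stress -> AlcoholUse <- Exercise <- Smoking
The empty set is not sufficient: P1 (BMI <- Diet -> Age -> Smoking) has no collider blocking it and no conditioned non-collider, so it is open.
Try {Diet, Stress}:
  P1: blocked at fork node Diet ∈ conditioning set.
  P2: blocked at fork node Diet ∈ conditioning set.
  P3: blocked at fork node Stress ∈ conditioning set.
  P4: blocked at fork node Stress ∈ conditioning set.
{Diet, Stress} contains no descendant of BMI and blocks every backdoor path.
Every element of {Diet, Stress} is needed (dropping Diet leaves P1 open; dropping Stress leaves P3 open), so no proper subset is valid.
Among all size-2 subsets of the eligible variables, only {Diet, Stress} blocks every backdoor path, so it is the unique smallest valid adjustment set.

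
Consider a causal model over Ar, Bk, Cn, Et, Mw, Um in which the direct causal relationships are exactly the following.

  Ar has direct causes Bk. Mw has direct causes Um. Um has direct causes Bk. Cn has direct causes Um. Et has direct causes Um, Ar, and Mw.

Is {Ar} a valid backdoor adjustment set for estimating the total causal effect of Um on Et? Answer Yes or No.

Yes

Backdoor paths from Um to Et (paths whose first edge points into Um):
  P1: Um <- Bk -> Ar -> Et
Condition 1 (no descendant of Um in the set): holds — descendants of Um are {Cn, Et, Mw}; none are in {Ar}.
Condition 2 (every backdoor path blocked by {Ar}):
  P1: blocked at chain node Ar ∈ conditioning set.
{Ar} satisfies the backdoor criterion.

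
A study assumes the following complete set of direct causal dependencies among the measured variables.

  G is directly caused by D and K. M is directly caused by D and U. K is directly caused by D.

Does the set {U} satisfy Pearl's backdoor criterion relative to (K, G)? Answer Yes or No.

Backdoor paths from K to G (paths whose first edge points into K):
  P1: K <- D -> G
Condition 1 (no descendant of K in the set): holds — descendants of K are {G}; none are in {U}.
Condition 2 (every backdoor path blocked by {U}):
  P1: open — no interior node is in the conditioning set.
{U} does not satisfy the backdoor criterion.

No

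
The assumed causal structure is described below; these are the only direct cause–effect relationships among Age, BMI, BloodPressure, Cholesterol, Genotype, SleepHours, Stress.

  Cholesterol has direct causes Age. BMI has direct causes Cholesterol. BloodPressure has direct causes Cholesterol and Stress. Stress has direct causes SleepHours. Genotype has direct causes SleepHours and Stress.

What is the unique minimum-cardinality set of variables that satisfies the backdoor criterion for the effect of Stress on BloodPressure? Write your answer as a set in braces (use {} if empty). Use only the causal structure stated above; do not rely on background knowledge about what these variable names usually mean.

Variables eligible for adjustment (non-descendants of Stress, excluding Stress and BloodPressure): {Age, BMI, Cholesterol, SleepHours}.
Backdoor paths from Stress to BloodPressure:
  (none)
With no backdoor paths the empty set already satisfies the criterion, and it is trivially minimal.

{}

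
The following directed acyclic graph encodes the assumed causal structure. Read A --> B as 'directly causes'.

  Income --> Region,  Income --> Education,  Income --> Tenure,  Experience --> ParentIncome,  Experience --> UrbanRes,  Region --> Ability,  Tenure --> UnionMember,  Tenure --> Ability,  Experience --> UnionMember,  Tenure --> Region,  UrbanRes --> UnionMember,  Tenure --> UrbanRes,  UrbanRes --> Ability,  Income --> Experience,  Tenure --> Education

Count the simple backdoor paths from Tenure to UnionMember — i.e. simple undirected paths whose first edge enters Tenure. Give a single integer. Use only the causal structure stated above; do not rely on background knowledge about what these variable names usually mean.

A backdoor path from Tenure to UnionMember is any simple undirected path whose first edge points into Tenure (i.e. leaves Tenure via a parent).
Parents of Tenure: {Income}.
Enumerating:
  P1: Tenure <- Income -> Experience -> UrbanRes -> UnionMember
  P2: Tenure <- Income -> Experience -> UnionMember
  P3: Tenure <- Income -> Region -> Ability <- UrbanRes <- Experience -> UnionMember
  P4: Tenure <- Income -> Region -> Ability <- UrbanRes -> UnionMember
That exhausts the simple backdoor paths. Count: 4.

4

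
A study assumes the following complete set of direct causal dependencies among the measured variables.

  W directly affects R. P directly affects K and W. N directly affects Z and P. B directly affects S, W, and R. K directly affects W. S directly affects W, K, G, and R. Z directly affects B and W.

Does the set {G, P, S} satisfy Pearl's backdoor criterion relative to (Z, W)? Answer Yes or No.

Backdoor paths from Z to W (paths whose first edge points into Z):
  P1: Z <- N -> P -> K <- S <- B -> W
  P2: Z <- N -> P -> K <- S <- B -> R <- W
  P3: Z <- N -> P -> K <- S -> W
  P4: Z <- N -> P -> K <- S -> R <- B -> W
  P5: Z <- N -> P -> K <- S -> R <- W
  P6: Z <- N -> P -> K -> W
  P7: Z <- N -> P -> W
Condition 1 (no descendant of Z in the set): FAILS — G and S are descendants of Z.
Condition 2 (every backdoor path blocked by {G, P, S}):
  P1: blocked at chain node P ∈ conditioning set.
  P2: blocked at chain node P ∈ conditioning set.
  P3: blocked at chain node P ∈ conditioning set.
  P4: blocked at chain node P ∈ conditioning set.
  P5: blocked at chain node P ∈ conditioning set.
  P6: blocked at chain node P ∈ conditioning set.
  P7: blocked at chain node P ∈ conditioning set.
{G, P, S} does not satisfy the backdoor criterion.

No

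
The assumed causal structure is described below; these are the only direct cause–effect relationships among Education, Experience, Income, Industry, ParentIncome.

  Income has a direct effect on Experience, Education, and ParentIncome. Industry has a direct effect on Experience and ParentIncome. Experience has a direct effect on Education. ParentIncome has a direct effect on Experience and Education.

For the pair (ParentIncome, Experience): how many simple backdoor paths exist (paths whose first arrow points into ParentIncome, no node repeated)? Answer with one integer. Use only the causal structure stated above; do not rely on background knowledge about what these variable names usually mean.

A backdoor path from ParentIncome to Experience is any simple undirected path whose first edge points into ParentIncome (i.e. leaves ParentIncome via a parent).
Parents of ParentIncome: {Income, Industry}.
Enumerating:
  P1: ParentIncome <- Income -> Experience
  P2: ParentIncome <- Income -> Education <- Experience
  P3: ParentIncome <- Industry -> Experience
That exhausts the simple backdoor paths. Count: 3.

3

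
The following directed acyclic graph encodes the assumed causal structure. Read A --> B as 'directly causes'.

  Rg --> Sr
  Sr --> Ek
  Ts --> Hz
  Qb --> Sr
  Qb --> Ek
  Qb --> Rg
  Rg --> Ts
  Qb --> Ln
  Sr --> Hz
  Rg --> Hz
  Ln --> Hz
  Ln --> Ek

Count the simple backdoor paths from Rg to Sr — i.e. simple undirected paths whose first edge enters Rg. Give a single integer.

A backdoor path from Rg to Sr is any simple undirected path whose first edge points into Rg (i.e. leaves Rg via a parent).
Parents of Rg: {Qb}.
Enumerating:
  P1: Rg <- Qb -> Ln -> Ek <- Sr
  P2: Rg <- Qb -> Ln -> Hz <- Sr
  P3: Rg <- Qb -> Sr
  P4: Rg <- Qb -> Ek <- Ln -> Hz <- Sr
  P5: Rg <- Qb -> Ek <- Sr
That exhausts the simple backdoor paths. Count: 5.

5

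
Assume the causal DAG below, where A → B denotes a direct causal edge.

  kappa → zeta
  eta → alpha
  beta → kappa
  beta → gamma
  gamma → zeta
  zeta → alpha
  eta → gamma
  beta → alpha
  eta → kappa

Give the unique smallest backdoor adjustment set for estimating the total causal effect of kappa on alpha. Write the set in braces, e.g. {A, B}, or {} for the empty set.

Variables eligible for adjustment (non-descendants of kappa, excluding kappa and alpha): {beta, eta, gamma}.
Backdoor paths from kappa to alpha:
  P1: kappa <- eta -> gamma <- beta -> alpha
  P2: kappa <- eta -> gamma -> zeta -> alpha
  P3: kappa <- eta -> alpha
  P4: kappa <- beta -> gamma <- eta -> alpha
  P5: kappa <- beta -> gamma -> zeta -> alpha
  P6: kappa <- beta -> alpha
The empty set is not sufficient: P2 (kappa <- eta -> gamma -> zeta -> alpha) has no collider blocking it and no conditioned non-collider, so it is open.
Try {beta, eta}:
  P1: blocked at fork node eta ∈ conditioning set.
  P2: blocked at fork node eta ∈ conditioning set.
  P3: blocked at fork node eta ∈ conditioning set.
  P4: blocked at fork node beta ∈ conditioning set.
  P5: blocked at fork node beta ∈ conditioning set.
  P6: blocked at fork node beta ∈ conditioning set.
{beta, eta} contains no descendant of kappa and blocks every backdoor path.
Every element of {beta, eta} is needed (dropping beta leaves P5 open; dropping eta leaves P2 open), so no proper subset is valid.
Among all size-2 subsets of the eligible variables, only {beta, eta} blocks every backdoor path, so it is the unique smallest valid adjustment set.

{beta, eta}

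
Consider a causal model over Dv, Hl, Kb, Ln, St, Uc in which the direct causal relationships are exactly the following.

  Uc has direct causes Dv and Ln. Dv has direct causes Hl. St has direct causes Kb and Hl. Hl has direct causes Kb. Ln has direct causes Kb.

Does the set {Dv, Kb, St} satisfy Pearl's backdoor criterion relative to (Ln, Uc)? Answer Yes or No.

Backdoor paths from Ln to Uc (paths whose first edge points into Ln):
  P1: Ln <- Kb -> Hl -> Dv -> Uc
  P2: Ln <- Kb -> St <- Hl -> Dv -> Uc
Condition 1 (no descendant of Ln in the set): holds — descendants of Ln are {Uc}; none are in {Dv, Kb, St}.
Condition 2 (every backdoor path blocked by {Dv, Kb, St}):
  P1: blocked at fork node Kb ∈ conditioning set.
  P2: blocked at fork node Kb ∈ conditioning set.
{Dv, Kb, St} satisfies the backdoor criterion.

Yes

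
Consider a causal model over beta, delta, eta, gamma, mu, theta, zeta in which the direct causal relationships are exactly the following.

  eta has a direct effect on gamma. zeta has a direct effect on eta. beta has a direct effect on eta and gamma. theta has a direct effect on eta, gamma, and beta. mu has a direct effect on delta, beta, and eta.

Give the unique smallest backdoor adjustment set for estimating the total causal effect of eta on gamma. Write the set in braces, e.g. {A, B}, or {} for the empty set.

{beta, theta}

Variables eligible for adjustment (non-descendants of eta, excluding eta and gamma): {beta, delta, mu, theta, zeta}.
Backdoor paths from eta to gamma:
  P1: eta <- mu -> beta <- theta -> gamma
  P2: eta <- mu -> beta -> gamma
  P3: eta <- theta -> beta -> gamma
  P4: eta <- theta -> gamma
  P5: eta <- beta <- theta -> gamma
  P6: eta <- beta -> gamma
The empty set is not sufficient: P2 (eta <- mu -> beta -> gamma) has no collider blocking it and no conditioned non-collider, so it is open.
Try {beta, theta}:
  P1: blocked at fork node theta ∈ conditioning set.
  P2: blocked at chain node beta ∈ conditioning set.
  P3: blocked at fork node theta ∈ conditioning set.
  P4: blocked at fork node theta ∈ conditioning set.
  P5: blocked at chain node beta ∈ conditioning set.
  P6: blocked at fork node beta ∈ conditioning set.
{beta, theta} contains no descendant of eta and blocks every backdoor path.
Every element of {beta, theta} is needed (dropping beta leaves P2 open; dropping theta leaves P1 open), so no proper subset is valid.
Among all size-2 subsets of the eligible variables, only {beta, theta} blocks every backdoor path, so it is the unique smallest valid adjustment set.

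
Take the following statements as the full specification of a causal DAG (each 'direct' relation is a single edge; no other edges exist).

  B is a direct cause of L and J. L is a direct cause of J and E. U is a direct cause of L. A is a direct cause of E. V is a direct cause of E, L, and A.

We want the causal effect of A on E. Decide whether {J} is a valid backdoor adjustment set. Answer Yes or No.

Backdoor paths from A to E (paths whose first edge points into A):
  P1: A <- V -> L -> E
  P2: A <- V -> E
Condition 1 (no descendant of A in the set): holds — descendants of A are {E}; none are in {J}.
Condition 2 (every backdoor path blocked by {J}):
  P1: open — no interior node is in the conditioning set.
  P2: open — no interior node is in the conditioning set.
{J} does not satisfy the backdoor criterion.

No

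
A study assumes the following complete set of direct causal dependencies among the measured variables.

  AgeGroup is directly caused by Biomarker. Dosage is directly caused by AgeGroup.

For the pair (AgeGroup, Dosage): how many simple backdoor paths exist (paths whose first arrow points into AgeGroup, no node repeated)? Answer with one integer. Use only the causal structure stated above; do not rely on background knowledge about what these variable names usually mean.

A backdoor path from AgeGroup to Dosage is any simple undirected path whose first edge points into AgeGroup (i.e. leaves AgeGroup via a parent).
Parents of AgeGroup: {Biomarker}.
No simple path from any parent of AgeGroup reaches Dosage without revisiting AgeGroup, so there are no backdoor paths.

0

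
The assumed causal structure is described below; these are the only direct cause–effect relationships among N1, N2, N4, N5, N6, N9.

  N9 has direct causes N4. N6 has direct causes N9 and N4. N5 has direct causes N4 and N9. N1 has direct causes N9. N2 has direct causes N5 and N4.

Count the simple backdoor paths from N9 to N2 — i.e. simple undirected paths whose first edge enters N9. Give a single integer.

A backdoor path from N9 to N2 is any simple undirected path whose first edge points into N9 (i.e. leaves N9 via a parent).
Parents of N9: {N4}.
Enumerating:
  P1: N9 <- N4 -> N5 -> N2
  P2: N9 <- N4 -> N2
That exhausts the simple backdoor paths. Count: 2.

2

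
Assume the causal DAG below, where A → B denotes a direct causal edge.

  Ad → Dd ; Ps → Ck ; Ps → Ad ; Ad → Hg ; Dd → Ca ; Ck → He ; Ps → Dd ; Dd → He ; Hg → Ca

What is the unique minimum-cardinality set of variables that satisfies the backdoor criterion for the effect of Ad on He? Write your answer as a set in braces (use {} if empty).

{Ps}

Variables eligible for adjustment (non-descendants of Ad, excluding Ad and He): {Ck, Ps}.
Backdoor paths from Ad to He:
  P1: Ad <- Ps -> Dd -> He
  P2: Ad <- Ps -> Ck -> He
The empty set is not sufficient: P1 (Ad <- Ps -> Dd -> He) has no collider blocking it and no conditioned non-collider, so it is open.
Try {Ps}:
  P1: blocked at fork node Ps ∈ conditioning set.
  P2: blocked at fork node Ps ∈ conditioning set.
{Ps} contains no descendant of Ad and blocks every backdoor path.
No other singleton works — e.g. {Ck} leaves P1 open — so {Ps} is the unique smallest valid adjustment set.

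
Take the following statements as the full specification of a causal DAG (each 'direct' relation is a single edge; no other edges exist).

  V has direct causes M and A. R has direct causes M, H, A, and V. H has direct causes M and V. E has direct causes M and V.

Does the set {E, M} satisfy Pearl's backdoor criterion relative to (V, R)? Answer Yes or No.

Backdoor paths from V to R (paths whose first edge points into V):
  P1: V <- M -> H -> R
  P2: V <- M -> R
  P3: V <- A -> R
Condition 1 (no descendant of V in the set): FAILS — E is a descendant of V.
Condition 2 (every backdoor path blocked by {E, M}):
  P1: blocked at fork node M ∈ conditioning set.
  P2: blocked at fork node M ∈ conditioning set.
  P3: open — no interior node is in the conditioning set.
{E, M} does not satisfy the backdoor criterion.

No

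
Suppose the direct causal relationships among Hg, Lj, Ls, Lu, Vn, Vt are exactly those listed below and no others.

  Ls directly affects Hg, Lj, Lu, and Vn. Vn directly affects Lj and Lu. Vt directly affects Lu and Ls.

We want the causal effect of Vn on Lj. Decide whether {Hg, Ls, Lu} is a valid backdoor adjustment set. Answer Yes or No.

Backdoor paths from Vn to Lj (paths whose first edge points into Vn):
  P1: Vn <- Ls -> Lj
Condition 1 (no descendant of Vn in the set): FAILS — Lu is a descendant of Vn.
Condition 2 (every backdoor path blocked by {Hg, Ls, Lu}):
  P1: blocked at fork node Ls ∈ conditioning set.
{Hg, Ls, Lu} does not satisfy the backdoor criterion.

No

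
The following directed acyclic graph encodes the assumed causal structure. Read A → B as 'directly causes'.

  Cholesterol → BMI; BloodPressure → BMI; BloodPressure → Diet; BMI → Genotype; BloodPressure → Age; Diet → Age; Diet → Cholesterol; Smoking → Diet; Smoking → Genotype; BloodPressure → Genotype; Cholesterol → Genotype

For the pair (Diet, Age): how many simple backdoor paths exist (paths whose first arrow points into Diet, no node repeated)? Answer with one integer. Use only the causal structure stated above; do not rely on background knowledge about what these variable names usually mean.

4

A backdoor path from Diet to Age is any simple undirected path whose first edge points into Diet (i.e. leaves Diet via a parent).
Parents of Diet: {BloodPressure, Smoking}.
Enumerating:
  P1: Diet <- Smoking -> Genotype <- BloodPressure -> Age
  P2: Diet <- Smoking -> Genotype <- Cholesterol -> BMI <- BloodPressure -> Age
  P3: Diet <- Smoking -> Genotype <- BMI <- BloodPressure -> Age
  P4: Diet <- BloodPressure -> Age
That exhausts the simple backdoor paths. Count: 4.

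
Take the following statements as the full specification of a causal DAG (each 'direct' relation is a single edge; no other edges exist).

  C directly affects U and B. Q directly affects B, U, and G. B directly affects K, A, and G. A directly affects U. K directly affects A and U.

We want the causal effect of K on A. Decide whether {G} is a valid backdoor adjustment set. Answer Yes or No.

Backdoor paths from K to A (paths whose first edge points into K):
  P1: K <- B <- C -> U <- A
  P2: K <- B <- Q -> U <- A
  P3: K <- B -> G <- Q -> U <- A
  P4: K <- B -> A
Condition 1 (no descendant of K in the set): holds — descendants of K are {A, U}; none are in {G}.
Condition 2 (every backdoor path blocked by {G}):
  P1: blocked at collider U (neither it nor any descendant is in the conditioning set).
  P2: blocked at collider U (neither it nor any descendant is in the conditioning set).
  P3: blocked at collider U (neither it nor any descendant is in the conditioning set).
  P4: open — no interior node is in the conditioning set.
{G} does not satisfy the backdoor criterion.

No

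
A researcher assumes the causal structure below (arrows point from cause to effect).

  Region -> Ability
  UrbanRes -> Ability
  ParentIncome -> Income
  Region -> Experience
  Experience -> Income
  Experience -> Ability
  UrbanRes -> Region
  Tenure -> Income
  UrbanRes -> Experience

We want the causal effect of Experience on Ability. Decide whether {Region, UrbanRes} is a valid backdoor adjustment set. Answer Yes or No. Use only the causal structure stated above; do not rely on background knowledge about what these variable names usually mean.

Backdoor paths from Experience to Ability (paths whose first edge points into Experience):
  P1: Experience <- UrbanRes -> Region -> Ability
  P2: Experience <- UrbanRes -> Ability
  P3: Experience <- Region <- UrbanRes -> Ability
  P4: Experience <- Region -> Ability
Condition 1 (no descendant of Experience in the set): holds — descendants of Experience are {Ability, Income}; none are in {Region, UrbanRes}.
Condition 2 (every backdoor path blocked by {Region, UrbanRes}):
  P1: blocked at fork node UrbanRes ∈ conditioning set.
  P2: blocked at fork node UrbanRes ∈ conditioning set.
  P3: blocked at chain node Region ∈ conditioning set.
  P4: blocked at fork node Region ∈ conditioning set.
{Region, UrbanRes} satisfies the backdoor criterion.

Yes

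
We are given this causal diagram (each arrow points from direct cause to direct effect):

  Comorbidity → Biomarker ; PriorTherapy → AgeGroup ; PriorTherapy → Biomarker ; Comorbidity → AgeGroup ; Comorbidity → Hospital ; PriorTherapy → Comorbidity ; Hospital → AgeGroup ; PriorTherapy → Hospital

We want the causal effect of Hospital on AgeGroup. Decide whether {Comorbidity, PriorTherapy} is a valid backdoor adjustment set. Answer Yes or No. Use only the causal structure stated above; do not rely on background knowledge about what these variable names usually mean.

Backdoor paths from Hospital to AgeGroup (paths whose first edge points into Hospital):
  P1: Hospital <- PriorTherapy -> Comorbidity -> AgeGroup
  P2: Hospital <- PriorTherapy -> Biomarker <- Comorbidity -> AgeGroup
  P3: Hospital <- PriorTherapy -> AgeGroup
  P4: Hospital <- Comorbidity <- PriorTherapy -> AgeGroup
  P5: Hospital <- Comorbidity -> Biomarker <- PriorTherapy -> AgeGroup
  P6: Hospital <- Comorbidity -> AgeGroup
Condition 1 (no descendant of Hospital in the set): holds — descendants of Hospital are {AgeGroup}; none are in {Comorbidity, PriorTherapy}.
Condition 2 (every backdoor path blocked by {Comorbidity, PriorTherapy}):
  P1: blocked at fork node PriorTherapy ∈ conditioning set.
  P2: blocked at fork node PriorTherapy ∈ conditioning set.
  P3: blocked at fork node PriorTherapy ∈ conditioning set.
  P4: blocked at chain node Comorbidity ∈ conditioning set.
  P5: blocked at fork node Comorbidity ∈ conditioning set.
  P6: blocked at fork node Comorbidity ∈ conditioning set.
{Comorbidity, PriorTherapy} satisfies the backdoor criterion.

Yes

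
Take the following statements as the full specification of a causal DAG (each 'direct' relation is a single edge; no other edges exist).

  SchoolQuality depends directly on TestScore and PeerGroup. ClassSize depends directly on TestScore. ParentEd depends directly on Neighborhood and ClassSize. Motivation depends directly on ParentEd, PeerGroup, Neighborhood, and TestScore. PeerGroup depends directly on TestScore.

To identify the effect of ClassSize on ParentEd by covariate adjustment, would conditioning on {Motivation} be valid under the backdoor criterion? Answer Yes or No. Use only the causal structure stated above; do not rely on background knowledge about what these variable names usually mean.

Backdoor paths from ClassSize to ParentEd (paths whose first edge points into ClassSize):
  P1: ClassSize <- TestScore -> PeerGroup -> Motivation <- Neighborhood -> ParentEd
  P2: ClassSize <- TestScore -> PeerGroup -> Motivation <- ParentEd
  P3: ClassSize <- TestScore -> SchoolQuality <- PeerGroup -> Motivation <- Neighborhood -> ParentEd
  P4: ClassSize <- TestScore -> SchoolQuality <- PeerGroup -> Motivation <- ParentEd
  P5: ClassSize <- TestScore -> Motivation <- Neighborhood -> ParentEd
  P6: ClassSize <- TestScore -> Motivation <- ParentEd
Condition 1 (no descendant of ClassSize in the set): FAILS — Motivation is a descendant of ClassSize.
Condition 2 (every backdoor path blocked by {Motivation}):
  P1: open — collider(s) Motivation are conditioned on (or have a conditioned descendant) and no non-collider on the path is in the set.
  P2: open — collider(s) Motivation are conditioned on (or have a conditioned descendant) and no non-collider on the path is in the set.
  P3: blocked at collider SchoolQuality (neither it nor any descendant is in the conditioning set).
  P4: blocked at collider SchoolQuality (neither it nor any descendant is in the conditioning set).
  P5: open — collider(s) Motivation are conditioned on (or have a conditioned descendant) and no non-collider on the path is in the set.
  P6: open — collider(s) Motivation are conditioned on (or have a conditioned descendant) and no non-collider on the path is in the set.
{Motivation} does not satisfy the backdoor criterion.

No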